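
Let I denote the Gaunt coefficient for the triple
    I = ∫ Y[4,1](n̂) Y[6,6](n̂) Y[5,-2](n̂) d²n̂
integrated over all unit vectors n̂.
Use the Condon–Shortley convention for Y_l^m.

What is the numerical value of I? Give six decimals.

0.000000

1 + 6 − 2 = 5 ≠ 0: azimuthal integral kills it; I = 0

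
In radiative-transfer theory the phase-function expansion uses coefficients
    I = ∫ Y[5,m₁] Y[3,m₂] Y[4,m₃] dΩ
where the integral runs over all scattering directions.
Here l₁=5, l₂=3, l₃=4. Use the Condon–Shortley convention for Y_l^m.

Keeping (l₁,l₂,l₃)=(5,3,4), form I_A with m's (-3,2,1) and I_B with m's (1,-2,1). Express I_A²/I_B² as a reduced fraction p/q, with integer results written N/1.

Same 5,3,4: normalisation and zero-m 3j drop out of the ratio.
A: Δ: 4! 6! 2! / 13! → 1/180180; sum: t=3:−1/1440 t=4:+1/1152 = 1/5760; 3j²(5 3 4; -3 2 1) = Δ·Π!·Σ² = 1/858  (sign -1)
B: Δ: 4! 6! 2! / 13! → 1/180180; sum: t=0:+1/1152 t=1:−1/432 = -5/3456; 3j²(5 3 4; 1 -2 1) = Δ·Π!·Σ² = 625/36036  (sign +1)
I_A²/I_B² = (1/858)/(625/36036) = 42/625

42/625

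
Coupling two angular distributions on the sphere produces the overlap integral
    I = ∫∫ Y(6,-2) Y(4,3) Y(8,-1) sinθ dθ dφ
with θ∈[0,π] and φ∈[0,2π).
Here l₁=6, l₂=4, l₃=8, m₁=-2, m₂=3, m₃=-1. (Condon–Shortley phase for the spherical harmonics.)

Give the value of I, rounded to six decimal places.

0.158791

Rules hold: Σm=0, L=18 even, 2≤8≤10.
N = 13·9·17 = 1989
Δ = 2!·10!·6!/19! = 1/23279256
Racah Σ t=0..2: t=0:+1/1658880 t=1:−1/518400 t=2:+1/1658880 = -1/1382400
⇒ 3j(6 4 8; 0 0 0)² = 504/46189, sgn -1
Racah Σ t=1..2: t=1:−1/21772800 t=2:+1/4147200 = 17/87091200
⇒ 3j(6 4 8; -2 3 -1)² = 119/8151, sgn -1
4πI² = N·(3j₀)²·(3jₘ)² = 179928/567853
I = +1·√(0.316857/4π) = 0.15879122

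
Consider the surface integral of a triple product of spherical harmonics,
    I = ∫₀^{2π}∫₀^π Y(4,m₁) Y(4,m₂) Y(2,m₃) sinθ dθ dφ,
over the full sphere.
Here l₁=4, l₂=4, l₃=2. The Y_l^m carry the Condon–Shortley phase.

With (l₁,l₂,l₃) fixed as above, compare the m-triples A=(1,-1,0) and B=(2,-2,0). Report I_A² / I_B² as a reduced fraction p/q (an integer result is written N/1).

Shared (l₁,l₂,l₃)=(4,4,2): N and (l;000)² cancel in I_A²/I_B².
A: Δ = 6!·2!·2!/11! = 1/13860; Racah Σ t=1..3: t=1:−1/480 t=2:+1/48 t=3:−1/144 = 17/1440; ⇒ 3j(4 4 2; 1 -1 0)² = 289/13860, sgn +1
B: Δ = 6!·2!·2!/11! = 1/13860; Racah Σ t=0..2: t=0:+1/2880 t=1:−1/120 t=2:+1/192 = -1/360; ⇒ 3j(4 4 2; 2 -2 0)² = 16/3465, sgn -1
I_A²/I_B² = (289/13860)/(16/3465) = 289/64

289/64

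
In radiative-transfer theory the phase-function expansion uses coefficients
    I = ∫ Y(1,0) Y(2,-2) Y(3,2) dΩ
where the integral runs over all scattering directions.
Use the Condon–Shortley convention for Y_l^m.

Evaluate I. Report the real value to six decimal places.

0.184674

Rules hold: Σm=0, L=6 even, 1≤3≤3.
N = 3·5·7 = 105
Δ = 0!·2!·4!/7! = 1/105
Racah Σ t=0..0: t=0:+1/4 = 1/4
⇒ 3j(1 2 3; 0 0 0)² = 3/35, sgn -1
Racah Σ t=0..0: t=0:+1/24 = 1/24
⇒ 3j(1 2 3; 0 -2 2)² = 1/21, sgn -1
4πI² = N·(3j₀)²·(3jₘ)² = 3/7
I = +1·√(0.428571/4π) = 0.18467439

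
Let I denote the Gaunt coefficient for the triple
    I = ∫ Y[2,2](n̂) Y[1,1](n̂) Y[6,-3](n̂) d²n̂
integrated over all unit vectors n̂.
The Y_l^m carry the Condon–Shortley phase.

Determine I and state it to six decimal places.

l₃=6 ∉ [1,3] — triangle fails ⇒ I = 0

0.000000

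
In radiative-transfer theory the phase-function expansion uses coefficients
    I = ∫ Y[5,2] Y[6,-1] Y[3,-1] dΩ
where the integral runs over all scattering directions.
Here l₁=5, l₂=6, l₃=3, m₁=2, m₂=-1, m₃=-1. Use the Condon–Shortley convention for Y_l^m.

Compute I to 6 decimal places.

0.080575

Checks pass: Σm=0; 14 even; l₃=3∈[1,11].
(2·5+1)(2·6+1)(2·3+1) = 1001
Δ: 8! 2! 4! / 15! → 1/675675
sum: t=3:−1/8640 t=4:+1/2304 t=5:−1/8640 = 7/34560
3j²(5 6 3; 0 0 0) = Δ·Π!·Σ² = 7/429  (sign -1)
sum: t=1:−1/241920 t=2:+1/8640 t=3:−1/5760 = -1/16128
3j²(5 6 3; 2 -1 -1) = Δ·Π!·Σ² = 5/1001  (sign -1)
combine: 4πI² = 1001·7/429·5/1001 = 35/429
take √, sign +1: I = 0.08057502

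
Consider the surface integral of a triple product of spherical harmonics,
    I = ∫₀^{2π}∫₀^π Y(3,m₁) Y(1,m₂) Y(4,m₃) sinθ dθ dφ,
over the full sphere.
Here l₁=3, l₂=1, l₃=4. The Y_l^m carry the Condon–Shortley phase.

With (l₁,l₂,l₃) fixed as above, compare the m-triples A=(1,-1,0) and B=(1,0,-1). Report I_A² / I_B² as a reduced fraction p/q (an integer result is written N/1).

Same 3,1,4: normalisation and zero-m 3j drop out of the ratio.
A: Δ: 0! 6! 2! / 9! → 1/252; sum: t=0:+1/96 = 1/96; 3j²(3 1 4; 1 -1 0) = Δ·Π!·Σ² = 1/42  (sign +1)
B: Δ: 0! 6! 2! / 9! → 1/252; sum: t=0:+1/48 = 1/48; 3j²(3 1 4; 1 0 -1) = Δ·Π!·Σ² = 5/84  (sign -1)
I_A²/I_B² = (1/42)/(5/84) = 2/5

2/5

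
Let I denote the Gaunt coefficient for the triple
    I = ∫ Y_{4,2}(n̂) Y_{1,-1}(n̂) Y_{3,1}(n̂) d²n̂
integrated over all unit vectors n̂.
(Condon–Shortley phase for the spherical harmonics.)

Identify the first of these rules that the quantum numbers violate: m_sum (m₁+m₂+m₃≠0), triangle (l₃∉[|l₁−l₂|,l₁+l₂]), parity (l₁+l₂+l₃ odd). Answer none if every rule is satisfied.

m_sum

azimuthal sum: 2 − 1 + 1 = 2  ✗
3 ≤ 3 ≤ 5 (triangle on l)
L = 4 + 1 + 3 = 8 (even)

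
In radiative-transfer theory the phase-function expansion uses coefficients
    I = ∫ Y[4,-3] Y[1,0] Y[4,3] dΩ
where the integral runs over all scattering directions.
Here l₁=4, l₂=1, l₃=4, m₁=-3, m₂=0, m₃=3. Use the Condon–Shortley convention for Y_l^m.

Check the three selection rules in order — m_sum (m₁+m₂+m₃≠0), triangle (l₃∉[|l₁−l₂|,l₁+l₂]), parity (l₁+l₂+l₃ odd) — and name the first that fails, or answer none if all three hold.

parity

azimuthal sum: -3 + 0 + 3 = 0  ✓
3 ≤ 4 ≤ 5 (triangle on l)  ✓
L = 4 + 1 + 4 = 9 (odd)  ✗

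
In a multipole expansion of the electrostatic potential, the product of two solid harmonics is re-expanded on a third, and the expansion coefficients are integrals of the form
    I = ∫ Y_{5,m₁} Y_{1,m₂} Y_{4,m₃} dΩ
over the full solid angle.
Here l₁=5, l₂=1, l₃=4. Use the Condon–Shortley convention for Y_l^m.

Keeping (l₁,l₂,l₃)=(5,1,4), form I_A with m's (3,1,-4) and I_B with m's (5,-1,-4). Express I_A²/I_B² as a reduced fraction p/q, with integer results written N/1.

l's match ⇒ only the (l;m) 3-j factors differ between A and B.
A: triangle coeff Δ(5,1,4) = 1/495; Σ_t [2,2]: t=2:+1/80640 = 1/80640; (3j)²=1/495 [(5 1 4; 3 1 -4)], sign=+1
B: triangle coeff Δ(5,1,4) = 1/495; Σ_t [0,0]: t=0:+1/80640 = 1/80640; (3j)²=1/11 [(5 1 4; 5 -1 -4)], sign=+1
I_A²/I_B² = (1/495)/(1/11) = 1/45

1/45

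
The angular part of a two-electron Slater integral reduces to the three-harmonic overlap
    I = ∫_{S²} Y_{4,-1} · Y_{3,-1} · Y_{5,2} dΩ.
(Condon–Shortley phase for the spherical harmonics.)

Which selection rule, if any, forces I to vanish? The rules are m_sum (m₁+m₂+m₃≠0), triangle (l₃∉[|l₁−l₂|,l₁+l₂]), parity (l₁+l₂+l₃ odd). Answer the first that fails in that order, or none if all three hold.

m₁+m₂+m₃ = -1 − 1 + 2 = 0  ✓
triangle: |4−3|=1 ≤ l₃=5 ≤ 4+3=7  ✓
parity: l₁+l₂+l₃ = 12 is even  ✓

none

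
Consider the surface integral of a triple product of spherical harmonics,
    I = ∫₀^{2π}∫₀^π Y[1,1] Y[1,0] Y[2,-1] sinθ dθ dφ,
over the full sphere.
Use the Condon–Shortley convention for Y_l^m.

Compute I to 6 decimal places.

Rules hold: Σm=0, L=4 even, 0≤2≤2.
N = 3·3·5 = 45
Δ = 0!·2!·2!/5! = 1/30
Racah Σ t=0..0: t=0:+1/1 = 1/1
⇒ 3j(1 1 2; 0 0 0)² = 2/15, sgn +1
Racah Σ t=0..0: t=0:+1/2 = 1/2
⇒ 3j(1 1 2; 1 0 -1)² = 1/10, sgn -1
4πI² = N·(3j₀)²·(3jₘ)² = 3/5
I = -1·√(0.6/4π) = -0.21850969

-0.218510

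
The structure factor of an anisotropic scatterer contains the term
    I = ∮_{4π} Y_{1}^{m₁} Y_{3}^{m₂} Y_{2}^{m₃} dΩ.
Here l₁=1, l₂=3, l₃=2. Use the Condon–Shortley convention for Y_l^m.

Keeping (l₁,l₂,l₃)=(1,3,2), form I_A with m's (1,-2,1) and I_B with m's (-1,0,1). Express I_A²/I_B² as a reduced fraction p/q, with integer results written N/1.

10/3

Same 1,3,2: normalisation and zero-m 3j drop out of the ratio.
A: Δ: 2! 0! 4! / 7! → 1/105; sum: t=0:+1/12 = 1/12; 3j²(1 3 2; 1 -2 1) = Δ·Π!·Σ² = 2/21  (sign -1)
B: Δ: 2! 0! 4! / 7! → 1/105; sum: t=2:+1/12 = 1/12; 3j²(1 3 2; -1 0 1) = Δ·Π!·Σ² = 1/35  (sign -1)
I_A²/I_B² = (2/21)/(1/35) = 10/3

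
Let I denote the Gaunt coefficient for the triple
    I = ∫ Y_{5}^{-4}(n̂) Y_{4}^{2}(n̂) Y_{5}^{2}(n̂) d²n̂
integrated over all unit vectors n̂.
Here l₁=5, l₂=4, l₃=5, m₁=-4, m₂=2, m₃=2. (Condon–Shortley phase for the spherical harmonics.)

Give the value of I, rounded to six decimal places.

0.118854

m-sum 0 ✓  L=14 even ✓  1≤5≤9 ✓
Π(2lᵢ+1) = 11×9×11 = 1089
triangle coeff Δ(5,4,5) = 1/3153150
Σ_t [0,4]: t=0:+1/69120 t=1:−1/1728 t=2:+1/576 t=3:−1/1728 t=4:+1/69120 = 7/11520
(3j)²=2/143 [(5 4 5; 0 0 0)], sign=-1
Σ_t [3,4]: t=3:−1/25920 t=4:+1/11520 = 1/20736
(3j)²=5/429 [(5 4 5; -4 2 2)], sign=-1
⇒ 4πI² = 30/169
I = (+1)√(30/169/(4π)) = 0.11885360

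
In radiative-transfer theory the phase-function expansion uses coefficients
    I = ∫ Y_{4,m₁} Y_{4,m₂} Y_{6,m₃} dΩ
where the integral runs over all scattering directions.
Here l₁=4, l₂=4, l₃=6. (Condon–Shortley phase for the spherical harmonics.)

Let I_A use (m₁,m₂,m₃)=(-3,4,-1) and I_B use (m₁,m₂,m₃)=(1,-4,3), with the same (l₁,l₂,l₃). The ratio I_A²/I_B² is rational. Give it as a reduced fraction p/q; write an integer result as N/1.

7/40

l's match ⇒ only the (l;m) 3-j factors differ between A and B.
A: triangle coeff Δ(4,4,6) = 1/1261260; Σ_t [2,2]: t=2:+1/172800 = 1/172800; (3j)²=7/2145 [(4 4 6; -3 4 -1)], sign=-1
B: triangle coeff Δ(4,4,6) = 1/1261260; Σ_t [0,0]: t=0:+1/51840 = 1/51840; (3j)²=8/429 [(4 4 6; 1 -4 3)], sign=-1
I_A²/I_B² = (7/2145)/(8/429) = 7/40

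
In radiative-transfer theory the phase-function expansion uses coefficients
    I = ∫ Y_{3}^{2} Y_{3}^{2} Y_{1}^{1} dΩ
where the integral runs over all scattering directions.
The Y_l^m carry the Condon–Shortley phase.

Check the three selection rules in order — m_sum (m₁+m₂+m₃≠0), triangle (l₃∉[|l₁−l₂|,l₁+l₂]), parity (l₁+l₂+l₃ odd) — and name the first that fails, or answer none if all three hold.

Σmᵢ = 5  ✗
l₃∈[|l₁−l₂|,l₁+l₂]=[0,6], have l₃=1
Σlᵢ = 7 ⇒ odd

m_sum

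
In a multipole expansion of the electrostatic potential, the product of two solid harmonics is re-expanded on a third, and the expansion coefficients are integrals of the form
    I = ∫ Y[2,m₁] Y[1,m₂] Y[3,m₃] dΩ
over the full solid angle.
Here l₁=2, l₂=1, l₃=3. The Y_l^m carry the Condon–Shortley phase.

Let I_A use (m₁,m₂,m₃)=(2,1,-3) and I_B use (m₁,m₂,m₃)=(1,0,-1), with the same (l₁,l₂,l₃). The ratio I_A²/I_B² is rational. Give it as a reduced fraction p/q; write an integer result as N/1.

15/8

Shared (l₁,l₂,l₃)=(2,1,3): N and (l;000)² cancel in I_A²/I_B².
A: Δ = 0!·4!·2!/7! = 1/105; Racah Σ t=0..0: t=0:+1/48 = 1/48; ⇒ 3j(2 1 3; 2 1 -3)² = 1/7, sgn +1
B: Δ = 0!·4!·2!/7! = 1/105; Racah Σ t=0..0: t=0:+1/6 = 1/6; ⇒ 3j(2 1 3; 1 0 -1)² = 8/105, sgn +1
I_A²/I_B² = (1/7)/(8/105) = 15/8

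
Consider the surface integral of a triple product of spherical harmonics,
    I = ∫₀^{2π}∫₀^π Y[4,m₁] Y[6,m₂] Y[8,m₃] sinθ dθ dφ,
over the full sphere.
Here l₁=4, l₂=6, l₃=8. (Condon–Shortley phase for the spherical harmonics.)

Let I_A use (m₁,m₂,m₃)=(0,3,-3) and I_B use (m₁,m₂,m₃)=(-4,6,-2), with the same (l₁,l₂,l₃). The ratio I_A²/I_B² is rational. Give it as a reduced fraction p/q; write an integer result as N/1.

l's match ⇒ only the (l;m) 3-j factors differ between A and B.
A: triangle coeff Δ(4,6,8) = 1/23279256; Σ_t [0,2]: t=0:+1/34836480 t=1:−1/2903040 t=2:+1/2903040 = 1/34836480; (3j)²=25/117572 [(4 6 8; 0 3 -3)], sign=-1
B: triangle coeff Δ(4,6,8) = 1/23279256; Σ_t [2,2]: t=2:+1/5225472000 = 1/5225472000; (3j)²=1/12597 [(4 6 8; -4 6 -2)], sign=+1
I_A²/I_B² = (25/117572)/(1/12597) = 75/28

75/28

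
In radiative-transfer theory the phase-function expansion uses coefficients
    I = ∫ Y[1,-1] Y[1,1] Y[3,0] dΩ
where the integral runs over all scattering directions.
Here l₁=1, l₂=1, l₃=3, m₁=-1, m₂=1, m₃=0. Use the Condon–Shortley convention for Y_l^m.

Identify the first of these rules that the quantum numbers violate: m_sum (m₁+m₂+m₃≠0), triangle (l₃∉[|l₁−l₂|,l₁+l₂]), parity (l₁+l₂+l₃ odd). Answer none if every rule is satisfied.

m₁+m₂+m₃ = -1 + 1 + 0 = 0  ✓
triangle: |1−1|=0 ≤ l₃=3 ≤ 1+1=2  ✗
parity: l₁+l₂+l₃ = 5 is odd

triangle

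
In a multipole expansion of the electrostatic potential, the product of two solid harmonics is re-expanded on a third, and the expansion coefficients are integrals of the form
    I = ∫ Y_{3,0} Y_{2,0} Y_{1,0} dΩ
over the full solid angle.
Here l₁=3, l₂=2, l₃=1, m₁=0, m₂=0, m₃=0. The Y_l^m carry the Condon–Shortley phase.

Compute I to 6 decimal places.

0.247767

Checks pass: Σm=0; 6 even; l₃=1∈[1,5].
(2·3+1)(2·2+1)(2·1+1) = 105
Δ: 4! 2! 0! / 7! → 1/105
sum: t=2:+1/4 = 1/4
3j²(3 2 1; 0 0 0) = Δ·Π!·Σ² = 3/35  (sign -1)
(m-triple is (0,0,0) — same symbol as above.)
combine: 4πI² = 105·3/35·3/35 = 27/35
take √, sign +1: I = 0.24776670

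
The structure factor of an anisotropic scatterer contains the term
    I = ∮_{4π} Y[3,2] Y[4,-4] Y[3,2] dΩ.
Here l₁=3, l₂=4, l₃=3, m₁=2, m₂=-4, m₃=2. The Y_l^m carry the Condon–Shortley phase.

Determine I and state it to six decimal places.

Checks pass: Σm=0; 10 even; l₃=3∈[1,7].
(2·3+1)(2·4+1)(2·3+1) = 441
Δ: 4! 2! 4! / 11! → 1/34650
sum: t=1:−1/72 t=2:+1/16 t=3:−1/72 = 5/144
3j²(3 4 3; 0 0 0) = Δ·Π!·Σ² = 2/77  (sign -1)
sum: t=0:+1/576 = 1/576
3j²(3 4 3; 2 -4 2) = Δ·Π!·Σ² = 5/99  (sign -1)
combine: 4πI² = 441·2/77·5/99 = 70/121
take √, sign +1: I = 0.21456131

0.214561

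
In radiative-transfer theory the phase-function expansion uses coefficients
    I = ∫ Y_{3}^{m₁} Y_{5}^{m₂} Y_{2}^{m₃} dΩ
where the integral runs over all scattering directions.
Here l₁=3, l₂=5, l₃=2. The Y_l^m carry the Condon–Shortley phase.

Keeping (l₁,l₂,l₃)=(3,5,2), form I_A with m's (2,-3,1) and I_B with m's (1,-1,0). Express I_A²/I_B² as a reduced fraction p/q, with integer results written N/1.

56/45

Shared (l₁,l₂,l₃)=(3,5,2): N and (l;000)² cancel in I_A²/I_B².
A: Δ = 6!·0!·4!/11! = 1/2310; Racah Σ t=1..1: t=1:−1/720 = -1/720; ⇒ 3j(3 5 2; 2 -3 1)² = 8/165, sgn +1
B: Δ = 6!·0!·4!/11! = 1/2310; Racah Σ t=2..2: t=2:+1/192 = 1/192; ⇒ 3j(3 5 2; 1 -1 0)² = 3/77, sgn +1
I_A²/I_B² = (8/165)/(3/77) = 56/45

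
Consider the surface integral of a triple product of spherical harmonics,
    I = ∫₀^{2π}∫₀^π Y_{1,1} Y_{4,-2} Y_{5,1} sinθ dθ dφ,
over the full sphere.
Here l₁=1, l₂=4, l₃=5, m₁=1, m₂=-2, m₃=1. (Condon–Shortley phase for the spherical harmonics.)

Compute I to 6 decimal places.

-0.120286

Rules hold: Σm=0, L=10 even, 3≤5≤5.
N = 3·9·11 = 297
Δ = 0!·2!·8!/11! = 1/495
Racah Σ t=0..0: t=0:+1/576 = 1/576
⇒ 3j(1 4 5; 0 0 0)² = 5/99, sgn -1
Racah Σ t=0..0: t=0:+1/2880 = 1/2880
⇒ 3j(1 4 5; 1 -2 1)² = 2/165, sgn +1
4πI² = N·(3j₀)²·(3jₘ)² = 2/11
I = -1·√(0.181818/4π) = -0.12028562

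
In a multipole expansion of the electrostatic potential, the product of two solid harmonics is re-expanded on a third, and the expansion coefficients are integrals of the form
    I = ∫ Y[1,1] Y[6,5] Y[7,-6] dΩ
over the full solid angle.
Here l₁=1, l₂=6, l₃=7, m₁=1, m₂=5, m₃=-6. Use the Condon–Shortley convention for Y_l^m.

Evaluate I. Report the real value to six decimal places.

Checks pass: Σm=0; 14 even; l₃=7∈[5,7].
(2·1+1)(2·6+1)(2·7+1) = 585
Δ: 0! 2! 12! / 15! → 1/1365
sum: t=0:+1/518400 = 1/518400
3j²(1 6 7; 0 0 0) = Δ·Π!·Σ² = 7/195  (sign -1)
sum: t=0:+1/79833600 = 1/79833600
3j²(1 6 7; 1 5 -6) = Δ·Π!·Σ² = 2/35  (sign -1)
combine: 4πI² = 585·7/195·2/35 = 6/5
take √, sign +1: I = 0.30901936

0.309019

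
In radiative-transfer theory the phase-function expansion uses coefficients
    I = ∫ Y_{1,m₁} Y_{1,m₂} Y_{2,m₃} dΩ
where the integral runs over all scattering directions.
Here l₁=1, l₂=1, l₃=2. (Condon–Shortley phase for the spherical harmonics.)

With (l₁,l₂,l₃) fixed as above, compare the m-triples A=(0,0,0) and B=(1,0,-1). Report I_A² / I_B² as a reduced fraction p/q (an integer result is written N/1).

Shared (l₁,l₂,l₃)=(1,1,2): N and (l;000)² cancel in I_A²/I_B².
A: Δ = 0!·2!·2!/5! = 1/30; Racah Σ t=0..0: t=0:+1/1 = 1/1; ⇒ 3j(1 1 2; 0 0 0)² = 2/15, sgn +1
B: Δ = 0!·2!·2!/5! = 1/30; Racah Σ t=0..0: t=0:+1/2 = 1/2; ⇒ 3j(1 1 2; 1 0 -1)² = 1/10, sgn -1
I_A²/I_B² = (2/15)/(1/10) = 4/3

4/3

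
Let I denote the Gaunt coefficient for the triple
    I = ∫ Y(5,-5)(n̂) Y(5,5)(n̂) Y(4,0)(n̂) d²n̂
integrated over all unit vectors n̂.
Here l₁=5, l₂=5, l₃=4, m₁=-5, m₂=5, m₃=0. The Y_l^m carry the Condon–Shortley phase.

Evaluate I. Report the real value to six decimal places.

-0.130198

Checks pass: Σm=0; 14 even; l₃=4∈[0,10].
(2·5+1)(2·5+1)(2·4+1) = 1089
Δ: 6! 4! 4! / 15! → 1/3153150
sum: t=1:−1/69120 t=2:+1/1728 t=3:−1/576 t=4:+1/1728 t=5:−1/69120 = -7/11520
3j²(5 5 4; 0 0 0) = Δ·Π!·Σ² = 2/143  (sign -1)
sum: t=6:+1/414720 = 1/414720
3j²(5 5 4; -5 5 0) = Δ·Π!·Σ² = 2/143  (sign +1)
combine: 4πI² = 1089·2/143·2/143 = 36/169
take √, sign -1: I = -0.13019760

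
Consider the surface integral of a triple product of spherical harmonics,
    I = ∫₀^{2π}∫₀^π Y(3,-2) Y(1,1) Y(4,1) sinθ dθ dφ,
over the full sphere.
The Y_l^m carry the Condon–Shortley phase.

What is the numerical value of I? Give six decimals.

m-sum 0 ✓  L=8 even ✓  2≤4≤4 ✓
Π(2lᵢ+1) = 7×3×9 = 189
triangle coeff Δ(3,1,4) = 1/252
Σ_t [0,0]: t=0:+1/36 = 1/36
(3j)²=4/63 [(3 1 4; 0 0 0)], sign=+1
Σ_t [0,0]: t=0:+1/240 = 1/240
(3j)²=1/84 [(3 1 4; -2 1 1)], sign=-1
⇒ 4πI² = 1/7
I = (-1)√(1/7/(4π)) = -0.10662181

-0.106622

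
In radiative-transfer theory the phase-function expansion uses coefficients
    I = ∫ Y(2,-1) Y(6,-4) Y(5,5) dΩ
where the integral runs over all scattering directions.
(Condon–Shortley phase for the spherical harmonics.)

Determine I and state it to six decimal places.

0.000000

L=13 odd ⇒ parity kills the (l;000) factor ⇒ I = 0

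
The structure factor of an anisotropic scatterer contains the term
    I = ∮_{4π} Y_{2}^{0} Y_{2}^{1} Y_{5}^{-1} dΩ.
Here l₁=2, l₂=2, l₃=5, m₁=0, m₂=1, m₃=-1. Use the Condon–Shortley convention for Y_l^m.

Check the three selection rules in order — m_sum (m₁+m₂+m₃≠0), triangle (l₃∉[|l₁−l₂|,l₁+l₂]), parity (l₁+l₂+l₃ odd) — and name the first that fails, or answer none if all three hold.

triangle

azimuthal sum: 0 + 1 − 1 = 0  ✓
0 ≤ 5 ≤ 4 (triangle on l)  ✗
L = 2 + 2 + 5 = 9 (odd)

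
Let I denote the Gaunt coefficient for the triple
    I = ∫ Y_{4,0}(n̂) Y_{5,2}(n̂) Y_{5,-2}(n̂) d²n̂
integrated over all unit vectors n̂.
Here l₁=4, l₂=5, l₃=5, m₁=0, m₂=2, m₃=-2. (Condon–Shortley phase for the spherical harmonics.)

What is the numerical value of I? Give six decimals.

Checks pass: Σm=0; 14 even; l₃=5∈[1,9].
(2·4+1)(2·5+1)(2·5+1) = 1089
Δ: 4! 4! 6! / 15! → 1/3153150
sum: t=0:+1/69120 t=1:−1/1728 t=2:+1/576 t=3:−1/1728 t=4:+1/69120 = 7/11520
3j²(4 5 5; 0 0 0) = Δ·Π!·Σ² = 2/143  (sign -1)
sum: t=1:−1/25920 t=2:+1/1920 t=3:−1/1728 t=4:+1/20736 = -1/20736
3j²(4 5 5; 0 2 -2) = Δ·Π!·Σ² = 1/2574  (sign +1)
combine: 4πI² = 1089·2/143·1/2574 = 1/169
take √, sign -1: I = -0.02169960

-0.021700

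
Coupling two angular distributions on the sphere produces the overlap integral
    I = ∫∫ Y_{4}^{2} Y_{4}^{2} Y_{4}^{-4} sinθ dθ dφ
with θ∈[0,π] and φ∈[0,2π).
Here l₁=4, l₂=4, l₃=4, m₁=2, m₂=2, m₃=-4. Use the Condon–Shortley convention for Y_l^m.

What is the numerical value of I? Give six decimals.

m-sum 0 ✓  L=12 even ✓  0≤4≤8 ✓
Π(2lᵢ+1) = 9×9×9 = 729
triangle coeff Δ(4,4,4) = 1/450450
Σ_t [0,4]: t=0:+1/13824 t=1:−1/216 t=2:+1/64 t=3:−1/216 t=4:+1/13824 = 5/768
(3j)²=18/1001 [(4 4 4; 0 0 0)], sign=+1
Σ_t [2,2]: t=2:+1/2304 = 1/2304
(3j)²=5/143 [(4 4 4; 2 2 -4)], sign=+1
⇒ 4πI² = 65610/143143
I = (+1)√(65610/143143/(4π)) = 0.19098314

0.190983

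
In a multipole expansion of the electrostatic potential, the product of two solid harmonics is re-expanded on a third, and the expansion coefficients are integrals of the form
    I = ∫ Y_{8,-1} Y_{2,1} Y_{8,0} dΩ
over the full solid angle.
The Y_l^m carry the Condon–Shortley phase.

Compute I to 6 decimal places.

-0.023001

m-sum 0 ✓  L=18 even ✓  6≤8≤10 ✓
Π(2lᵢ+1) = 17×5×17 = 1445
triangle coeff Δ(8,2,8) = 1/348840
Σ_t [0,2]: t=0:+1/116121600 t=1:−1/25401600 t=2:+1/116121600 = -1/45158400
(3j)²=24/1615 [(8 2 8; 0 0 0)], sign=-1
Σ_t [1,2]: t=1:−1/58060800 t=2:+1/50803200 = 1/406425600
(3j)²=1/3230 [(8 2 8; -1 1 0)], sign=+1
⇒ 4πI² = 12/1805
I = (-1)√(12/1805/(4π)) = -0.02300102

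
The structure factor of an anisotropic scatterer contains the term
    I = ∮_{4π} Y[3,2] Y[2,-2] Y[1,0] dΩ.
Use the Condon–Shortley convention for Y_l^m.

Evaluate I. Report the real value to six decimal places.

Checks pass: Σm=0; 6 even; l₃=1∈[1,5].
(2·3+1)(2·2+1)(2·1+1) = 105
Δ: 4! 2! 0! / 7! → 1/105
sum: t=2:+1/4 = 1/4
3j²(3 2 1; 0 0 0) = Δ·Π!·Σ² = 3/35  (sign -1)
sum: t=0:+1/24 = 1/24
3j²(3 2 1; 2 -2 0) = Δ·Π!·Σ² = 1/21  (sign -1)
combine: 4πI² = 105·3/35·1/21 = 3/7
take √, sign +1: I = 0.18467439

0.184674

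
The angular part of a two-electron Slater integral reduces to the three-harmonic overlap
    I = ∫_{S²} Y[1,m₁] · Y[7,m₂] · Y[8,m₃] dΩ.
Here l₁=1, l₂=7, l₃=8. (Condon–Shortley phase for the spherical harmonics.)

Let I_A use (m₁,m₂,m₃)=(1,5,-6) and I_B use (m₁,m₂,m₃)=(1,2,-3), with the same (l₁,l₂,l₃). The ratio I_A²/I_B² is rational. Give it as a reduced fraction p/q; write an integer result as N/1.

91/55

l's match ⇒ only the (l;m) 3-j factors differ between A and B.
A: triangle coeff Δ(1,7,8) = 1/2040; Σ_t [0,0]: t=0:+1/1916006400 = 1/1916006400; (3j)²=91/2040 [(1 7 8; 1 5 -6)], sign=+1
B: triangle coeff Δ(1,7,8) = 1/2040; Σ_t [0,0]: t=0:+1/87091200 = 1/87091200; (3j)²=11/408 [(1 7 8; 1 2 -3)], sign=-1
I_A²/I_B² = (91/2040)/(11/408) = 91/55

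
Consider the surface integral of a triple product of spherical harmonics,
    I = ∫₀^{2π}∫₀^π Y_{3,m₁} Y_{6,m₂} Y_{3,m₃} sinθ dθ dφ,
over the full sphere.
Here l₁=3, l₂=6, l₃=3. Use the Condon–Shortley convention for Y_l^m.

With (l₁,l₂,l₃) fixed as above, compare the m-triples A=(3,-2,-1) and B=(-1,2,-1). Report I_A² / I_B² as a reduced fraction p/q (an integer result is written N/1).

Shared (l₁,l₂,l₃)=(3,6,3): N and (l;000)² cancel in I_A²/I_B².
A: Δ = 6!·0!·6!/13! = 1/12012; Racah Σ t=0..0: t=0:+1/34560 = 1/34560; ⇒ 3j(3 6 3; 3 -2 -1)² = 1/429, sgn +1
B: Δ = 6!·0!·6!/13! = 1/12012; Racah Σ t=4..4: t=4:+1/2304 = 1/2304; ⇒ 3j(3 6 3; -1 2 -1)² = 5/143, sgn +1
I_A²/I_B² = (1/429)/(5/143) = 1/15

1/15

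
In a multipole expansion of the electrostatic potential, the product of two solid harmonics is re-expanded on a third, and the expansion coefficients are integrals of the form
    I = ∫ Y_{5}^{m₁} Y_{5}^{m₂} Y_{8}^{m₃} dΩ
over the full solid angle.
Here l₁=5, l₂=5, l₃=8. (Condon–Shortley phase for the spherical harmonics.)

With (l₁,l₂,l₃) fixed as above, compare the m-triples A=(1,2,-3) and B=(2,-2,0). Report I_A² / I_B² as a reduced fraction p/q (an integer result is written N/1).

1485/2312

l's match ⇒ only the (l;m) 3-j factors differ between A and B.
A: triangle coeff Δ(5,5,8) = 1/37413090; Σ_t [0,2]: t=0:+1/5806080 t=1:−1/1036800 t=2:+1/2073600 = -1/3225600; (3j)²=27/4199 [(5 5 8; 1 2 -3)], sign=+1
B: triangle coeff Δ(5,5,8) = 1/37413090; Σ_t [0,2]: t=0:+1/1036800 t=1:−1/2073600 t=2:+1/50803200 = 17/33868800; (3j)²=136/13585 [(5 5 8; 2 -2 0)], sign=+1
I_A²/I_B² = (27/4199)/(136/13585) = 1485/2312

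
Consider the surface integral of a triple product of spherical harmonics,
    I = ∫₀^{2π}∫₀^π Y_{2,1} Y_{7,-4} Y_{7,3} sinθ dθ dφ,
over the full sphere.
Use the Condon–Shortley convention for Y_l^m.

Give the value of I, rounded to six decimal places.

0.162315

Checks pass: Σm=0; 16 even; l₃=7∈[5,9].
(2·2+1)(2·7+1)(2·7+1) = 1125
Δ: 2! 2! 12! / 17! → 1/185640
sum: t=0:+1/2419200 t=1:−1/518400 t=2:+1/2419200 = -1/907200
3j²(2 7 7; 0 0 0) = Δ·Π!·Σ² = 56/3315  (sign +1)
sum: t=0:+1/4354560 t=1:−1/14515200 = 1/6220800
3j²(2 7 7; 1 -4 3) = Δ·Π!·Σ² = 77/4420  (sign +1)
combine: 4πI² = 1125·56/3315·77/4420 = 16170/48841
take √, sign +1: I = 0.16231468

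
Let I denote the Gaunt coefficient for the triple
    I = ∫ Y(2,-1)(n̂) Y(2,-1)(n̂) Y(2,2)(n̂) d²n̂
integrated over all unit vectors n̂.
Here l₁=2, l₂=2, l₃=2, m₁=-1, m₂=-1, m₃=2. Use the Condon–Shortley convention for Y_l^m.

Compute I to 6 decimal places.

0.220728

m-sum 0 ✓  L=6 even ✓  0≤2≤4 ✓
Π(2lᵢ+1) = 5×5×5 = 125
triangle coeff Δ(2,2,2) = 1/630
Σ_t [0,2]: t=0:+1/8 t=1:−1/1 t=2:+1/8 = -3/4
(3j)²=2/35 [(2 2 2; 0 0 0)], sign=-1
Σ_t [1,1]: t=1:−1/4 = -1/4
(3j)²=3/35 [(2 2 2; -1 -1 2)], sign=-1
⇒ 4πI² = 30/49
I = (+1)√(30/49/(4π)) = 0.22072812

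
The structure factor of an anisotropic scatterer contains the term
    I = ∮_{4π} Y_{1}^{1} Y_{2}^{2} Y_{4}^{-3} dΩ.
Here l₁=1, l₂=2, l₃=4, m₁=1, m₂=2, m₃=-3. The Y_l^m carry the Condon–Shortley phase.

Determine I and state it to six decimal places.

0.000000

l₃=4 ∉ [1,3] — triangle fails ⇒ I = 0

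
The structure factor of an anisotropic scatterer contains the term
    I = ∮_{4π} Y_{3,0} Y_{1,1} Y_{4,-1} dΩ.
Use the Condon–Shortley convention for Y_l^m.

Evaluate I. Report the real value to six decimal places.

-0.194664

Rules hold: Σm=0, L=8 even, 2≤4≤4.
N = 7·3·9 = 189
Δ = 0!·6!·2!/9! = 1/252
Racah Σ t=0..0: t=0:+1/36 = 1/36
⇒ 3j(3 1 4; 0 0 0)² = 4/63, sgn +1
Racah Σ t=0..0: t=0:+1/72 = 1/72
⇒ 3j(3 1 4; 0 1 -1)² = 5/126, sgn -1
4πI² = N·(3j₀)²·(3jₘ)² = 10/21
I = -1·√(0.47619/4π) = -0.19466390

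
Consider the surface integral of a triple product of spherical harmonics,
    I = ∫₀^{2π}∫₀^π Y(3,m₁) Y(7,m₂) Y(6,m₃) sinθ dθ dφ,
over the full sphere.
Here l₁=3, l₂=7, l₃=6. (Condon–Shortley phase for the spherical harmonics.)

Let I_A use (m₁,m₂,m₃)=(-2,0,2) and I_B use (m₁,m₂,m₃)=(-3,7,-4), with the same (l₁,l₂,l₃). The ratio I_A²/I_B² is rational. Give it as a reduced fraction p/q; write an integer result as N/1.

1000/429

l's match ⇒ only the (l;m) 3-j factors differ between A and B.
A: triangle coeff Δ(3,7,6) = 1/2042040; Σ_t [3,4]: t=3:−1/207360 t=4:+1/725760 = -1/290304; (3j)²=125/7293 [(3 7 6; -2 0 2)], sign=-1
B: triangle coeff Δ(3,7,6) = 1/2042040; Σ_t [4,4]: t=4:+1/174182400 = 1/174182400; (3j)²=1/136 [(3 7 6; -3 7 -4)], sign=+1
I_A²/I_B² = (125/7293)/(1/136) = 1000/429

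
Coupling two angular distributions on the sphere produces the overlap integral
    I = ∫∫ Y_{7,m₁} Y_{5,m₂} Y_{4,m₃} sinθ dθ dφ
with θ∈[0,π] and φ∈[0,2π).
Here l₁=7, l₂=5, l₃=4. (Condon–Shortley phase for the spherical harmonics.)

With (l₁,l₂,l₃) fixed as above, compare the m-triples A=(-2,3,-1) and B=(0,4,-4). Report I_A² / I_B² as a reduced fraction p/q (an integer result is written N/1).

26569/2352

Same 7,5,4: normalisation and zero-m 3j drop out of the ratio.
A: Δ: 8! 6! 2! / 17! → 1/6126120; sum: t=6:+1/103680 t=7:−1/241920 t=8:+1/9676800 = 163/29030400; 3j²(7 5 4; -2 3 -1) = Δ·Π!·Σ² = 26569/2042040  (sign -1)
B: Δ: 8! 6! 2! / 17! → 1/6126120; sum: t=7:−1/7257600 = -1/7257600; 3j²(7 5 4; 0 4 -4) = Δ·Π!·Σ² = 14/12155  (sign -1)
I_A²/I_B² = (26569/2042040)/(14/12155) = 26569/2352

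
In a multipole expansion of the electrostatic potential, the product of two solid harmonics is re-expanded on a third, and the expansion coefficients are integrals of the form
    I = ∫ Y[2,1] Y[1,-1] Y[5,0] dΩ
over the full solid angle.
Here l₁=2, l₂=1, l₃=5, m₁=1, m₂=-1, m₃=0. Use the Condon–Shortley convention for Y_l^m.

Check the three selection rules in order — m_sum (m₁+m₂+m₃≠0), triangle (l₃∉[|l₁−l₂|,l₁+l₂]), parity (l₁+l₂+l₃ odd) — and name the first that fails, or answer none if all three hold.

Σmᵢ = 0  ✓
l₃∈[|l₁−l₂|,l₁+l₂]=[1,3], have l₃=5  ✗
Σlᵢ = 8 ⇒ even

triangle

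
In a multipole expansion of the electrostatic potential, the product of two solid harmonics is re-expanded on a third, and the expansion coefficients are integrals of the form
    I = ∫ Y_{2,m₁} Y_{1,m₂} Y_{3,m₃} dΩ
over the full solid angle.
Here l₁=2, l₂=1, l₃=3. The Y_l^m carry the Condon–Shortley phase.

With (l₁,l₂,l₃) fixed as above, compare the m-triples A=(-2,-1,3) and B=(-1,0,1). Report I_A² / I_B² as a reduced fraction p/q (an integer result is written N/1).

Shared (l₁,l₂,l₃)=(2,1,3): N and (l;000)² cancel in I_A²/I_B².
A: Δ = 0!·4!·2!/7! = 1/105; Racah Σ t=0..0: t=0:+1/48 = 1/48; ⇒ 3j(2 1 3; -2 -1 3)² = 1/7, sgn +1
B: Δ = 0!·4!·2!/7! = 1/105; Racah Σ t=0..0: t=0:+1/6 = 1/6; ⇒ 3j(2 1 3; -1 0 1)² = 8/105, sgn +1
I_A²/I_B² = (1/7)/(8/105) = 15/8

15/8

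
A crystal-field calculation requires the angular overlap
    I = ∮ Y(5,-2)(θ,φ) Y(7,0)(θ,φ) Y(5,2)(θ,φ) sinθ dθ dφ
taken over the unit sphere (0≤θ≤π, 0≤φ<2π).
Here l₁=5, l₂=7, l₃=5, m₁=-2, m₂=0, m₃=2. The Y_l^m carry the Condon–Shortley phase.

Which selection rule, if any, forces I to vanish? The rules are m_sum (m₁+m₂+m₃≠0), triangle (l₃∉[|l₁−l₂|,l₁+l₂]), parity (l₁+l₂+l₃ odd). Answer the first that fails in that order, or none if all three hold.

azimuthal sum: -2 + 0 + 2 = 0  ✓
2 ≤ 5 ≤ 12 (triangle on l)  ✓
L = 5 + 7 + 5 = 17 (odd)  ✗

parity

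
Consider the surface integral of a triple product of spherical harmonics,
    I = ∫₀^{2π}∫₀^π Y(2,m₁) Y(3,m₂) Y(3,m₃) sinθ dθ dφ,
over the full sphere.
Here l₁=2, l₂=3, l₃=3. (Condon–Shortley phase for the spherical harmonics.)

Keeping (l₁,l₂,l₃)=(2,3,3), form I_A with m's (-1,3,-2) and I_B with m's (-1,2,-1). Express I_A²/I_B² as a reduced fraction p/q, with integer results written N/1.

Same 2,3,3: normalisation and zero-m 3j drop out of the ratio.
A: Δ: 2! 2! 4! / 9! → 1/3780; sum: t=2:+1/48 = 1/48; 3j²(2 3 3; -1 3 -2) = Δ·Π!·Σ² = 5/84  (sign -1)
B: Δ: 2! 2! 4! / 9! → 1/3780; sum: t=1:−1/48 t=2:+1/12 = 1/16; 3j²(2 3 3; -1 2 -1) = Δ·Π!·Σ² = 1/28  (sign +1)
I_A²/I_B² = (5/84)/(1/28) = 5/3

5/3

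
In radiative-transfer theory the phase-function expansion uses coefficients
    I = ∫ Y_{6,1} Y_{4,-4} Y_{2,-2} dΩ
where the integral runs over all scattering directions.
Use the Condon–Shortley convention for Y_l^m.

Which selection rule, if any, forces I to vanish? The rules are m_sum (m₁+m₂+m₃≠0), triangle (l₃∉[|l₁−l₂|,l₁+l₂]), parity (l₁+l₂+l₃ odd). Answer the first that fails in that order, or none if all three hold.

Σmᵢ = -5  ✗
l₃∈[|l₁−l₂|,l₁+l₂]=[2,10], have l₃=2
Σlᵢ = 12 ⇒ even

m_sum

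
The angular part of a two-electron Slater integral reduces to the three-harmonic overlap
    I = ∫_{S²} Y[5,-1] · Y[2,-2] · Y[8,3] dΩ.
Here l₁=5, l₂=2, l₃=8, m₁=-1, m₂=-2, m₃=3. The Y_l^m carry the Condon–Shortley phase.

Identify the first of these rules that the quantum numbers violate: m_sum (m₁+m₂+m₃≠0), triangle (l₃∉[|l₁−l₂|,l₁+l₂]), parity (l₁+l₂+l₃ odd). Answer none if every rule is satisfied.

triangle

azimuthal sum: -1 − 2 + 3 = 0  ✓
3 ≤ 8 ≤ 7 (triangle on l)  ✗
L = 5 + 2 + 8 = 15 (odd)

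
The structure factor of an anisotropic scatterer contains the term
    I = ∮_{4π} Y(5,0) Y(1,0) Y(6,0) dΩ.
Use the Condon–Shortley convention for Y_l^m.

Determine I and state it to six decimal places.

Checks pass: Σm=0; 12 even; l₃=6∈[4,6].
(2·5+1)(2·1+1)(2·6+1) = 429
Δ: 0! 10! 2! / 13! → 1/858
sum: t=0:+1/14400 = 1/14400
3j²(5 1 6; 0 0 0) = Δ·Π!·Σ² = 6/143  (sign +1)
(m-triple is (0,0,0) — same symbol as above.)
combine: 4πI² = 429·6/143·6/143 = 108/143
take √, sign +1: I = 0.24515397

0.245154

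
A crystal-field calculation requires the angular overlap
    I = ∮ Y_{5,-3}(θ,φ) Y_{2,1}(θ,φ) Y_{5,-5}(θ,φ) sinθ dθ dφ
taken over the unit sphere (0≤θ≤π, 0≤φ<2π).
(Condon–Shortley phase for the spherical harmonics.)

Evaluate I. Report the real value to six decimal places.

0.000000

Σmᵢ = -7 ≠ 0, so the φ-integral vanishes; I = 0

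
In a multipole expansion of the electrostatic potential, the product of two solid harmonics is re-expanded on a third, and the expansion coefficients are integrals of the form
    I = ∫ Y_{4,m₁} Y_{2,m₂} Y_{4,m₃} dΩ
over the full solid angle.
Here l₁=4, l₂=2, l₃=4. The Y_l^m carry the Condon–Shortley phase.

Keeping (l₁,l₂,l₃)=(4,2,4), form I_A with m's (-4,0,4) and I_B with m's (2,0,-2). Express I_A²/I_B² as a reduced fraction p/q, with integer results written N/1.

49/4

Same 4,2,4: normalisation and zero-m 3j drop out of the ratio.
A: Δ: 2! 6! 2! / 11! → 1/13860; sum: t=2:+1/2880 = 1/2880; 3j²(4 2 4; -4 0 4) = Δ·Π!·Σ² = 28/495  (sign +1)
B: Δ: 2! 6! 2! / 11! → 1/13860; sum: t=0:+1/192 t=1:−1/120 t=2:+1/2880 = -1/360; 3j²(4 2 4; 2 0 -2) = Δ·Π!·Σ² = 16/3465  (sign -1)
I_A²/I_B² = (28/495)/(16/3465) = 49/4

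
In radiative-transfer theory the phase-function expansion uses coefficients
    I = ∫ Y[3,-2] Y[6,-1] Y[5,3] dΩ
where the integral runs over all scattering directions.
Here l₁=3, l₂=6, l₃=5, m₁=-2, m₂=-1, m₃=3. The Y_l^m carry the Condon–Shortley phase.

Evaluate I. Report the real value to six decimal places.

0.166435

Checks pass: Σm=0; 14 even; l₃=5∈[3,9].
(2·3+1)(2·6+1)(2·5+1) = 1001
Δ: 4! 2! 8! / 15! → 1/675675
sum: t=1:−1/8640 t=2:+1/2304 t=3:−1/8640 = 7/34560
3j²(3 6 5; 0 0 0) = Δ·Π!·Σ² = 7/429  (sign -1)
sum: t=3:−1/17280 t=4:+1/120960 = -1/20160
3j²(3 6 5; -2 -1 3) = Δ·Π!·Σ² = 64/3003  (sign -1)
combine: 4πI² = 1001·7/429·64/3003 = 448/1287
take √, sign +1: I = 0.16643505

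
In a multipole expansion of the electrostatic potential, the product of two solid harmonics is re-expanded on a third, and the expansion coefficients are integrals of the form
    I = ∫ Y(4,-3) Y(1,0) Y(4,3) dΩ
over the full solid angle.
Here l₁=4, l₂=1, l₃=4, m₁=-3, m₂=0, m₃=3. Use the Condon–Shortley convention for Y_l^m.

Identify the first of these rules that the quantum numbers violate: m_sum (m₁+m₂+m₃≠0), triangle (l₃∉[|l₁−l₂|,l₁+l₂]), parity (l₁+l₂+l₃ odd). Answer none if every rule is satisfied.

m₁+m₂+m₃ = -3 + 0 + 3 = 0  ✓
triangle: |4−1|=3 ≤ l₃=4 ≤ 4+1=5  ✓
parity: l₁+l₂+l₃ = 9 is odd  ✗

parity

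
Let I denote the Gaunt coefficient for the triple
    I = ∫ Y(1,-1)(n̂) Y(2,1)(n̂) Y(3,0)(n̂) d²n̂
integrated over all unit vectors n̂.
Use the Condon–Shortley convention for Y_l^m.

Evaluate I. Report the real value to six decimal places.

0.143048

Rules hold: Σm=0, L=6 even, 1≤3≤3.
N = 3·5·7 = 105
Δ = 0!·2!·4!/7! = 1/105
Racah Σ t=0..0: t=0:+1/4 = 1/4
⇒ 3j(1 2 3; 0 0 0)² = 3/35, sgn -1
Racah Σ t=0..0: t=0:+1/12 = 1/12
⇒ 3j(1 2 3; -1 1 0)² = 1/35, sgn -1
4πI² = N·(3j₀)²·(3jₘ)² = 9/35
I = +1·√(0.257143/4π) = 0.14304817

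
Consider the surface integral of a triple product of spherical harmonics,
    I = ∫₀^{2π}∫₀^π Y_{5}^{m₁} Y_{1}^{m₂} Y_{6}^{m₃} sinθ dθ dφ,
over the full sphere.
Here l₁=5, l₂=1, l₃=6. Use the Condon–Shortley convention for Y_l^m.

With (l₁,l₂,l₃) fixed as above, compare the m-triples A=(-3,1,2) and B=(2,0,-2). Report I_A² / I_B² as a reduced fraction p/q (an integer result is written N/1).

3/16

l's match ⇒ only the (l;m) 3-j factors differ between A and B.
A: triangle coeff Δ(5,1,6) = 1/858; Σ_t [0,0]: t=0:+1/161280 = 1/161280; (3j)²=1/143 [(5 1 6; -3 1 2)], sign=+1
B: triangle coeff Δ(5,1,6) = 1/858; Σ_t [0,0]: t=0:+1/30240 = 1/30240; (3j)²=16/429 [(5 1 6; 2 0 -2)], sign=+1
I_A²/I_B² = (1/143)/(16/429) = 3/16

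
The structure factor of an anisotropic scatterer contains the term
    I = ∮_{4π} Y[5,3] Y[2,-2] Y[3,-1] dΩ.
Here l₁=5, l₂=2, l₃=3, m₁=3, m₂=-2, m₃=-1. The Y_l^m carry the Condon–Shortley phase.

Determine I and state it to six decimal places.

-0.200476

m-sum 0 ✓  L=10 even ✓  3≤3≤7 ✓
Π(2lᵢ+1) = 11×5×7 = 385
triangle coeff Δ(5,2,3) = 1/2310
Σ_t [2,2]: t=2:+1/144 = 1/144
(3j)²=10/231 [(5 2 3; 0 0 0)], sign=-1
Σ_t [0,0]: t=0:+1/1152 = 1/1152
(3j)²=1/33 [(5 2 3; 3 -2 -1)], sign=+1
⇒ 4πI² = 50/99
I = (-1)√(50/99/(4π)) = -0.20047604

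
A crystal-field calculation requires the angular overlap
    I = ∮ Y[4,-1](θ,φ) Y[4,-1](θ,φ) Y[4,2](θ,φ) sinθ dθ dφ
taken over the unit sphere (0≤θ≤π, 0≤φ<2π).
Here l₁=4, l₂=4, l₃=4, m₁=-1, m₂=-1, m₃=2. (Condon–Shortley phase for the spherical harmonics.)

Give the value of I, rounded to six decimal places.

m-sum 0 ✓  L=12 even ✓  0≤4≤8 ✓
Π(2lᵢ+1) = 9×9×9 = 729
triangle coeff Δ(4,4,4) = 1/450450
Σ_t [0,4]: t=0:+1/13824 t=1:−1/216 t=2:+1/64 t=3:−1/216 t=4:+1/13824 = 5/768
(3j)²=18/1001 [(4 4 4; 0 0 0)], sign=+1
Σ_t [1,3]: t=1:−1/576 t=2:+1/144 t=3:−1/576 = 1/288
(3j)²=20/1001 [(4 4 4; -1 -1 2)], sign=+1
⇒ 4πI² = 262440/1002001
I = (+1)√(262440/1002001/(4π)) = 0.14436968

0.144370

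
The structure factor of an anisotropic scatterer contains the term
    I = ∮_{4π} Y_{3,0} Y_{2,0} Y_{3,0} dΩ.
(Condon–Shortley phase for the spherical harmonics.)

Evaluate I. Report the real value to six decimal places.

0.168209

Checks pass: Σm=0; 8 even; l₃=3∈[1,5].
(2·3+1)(2·2+1)(2·3+1) = 245
Δ: 2! 4! 2! / 9! → 1/3780
sum: t=0:+1/24 t=1:−1/4 t=2:+1/24 = -1/6
3j²(3 2 3; 0 0 0) = Δ·Π!·Σ² = 4/105  (sign +1)
(m-triple is (0,0,0) — same symbol as above.)
combine: 4πI² = 245·4/105·4/105 = 16/45
take √, sign +1: I = 0.16820883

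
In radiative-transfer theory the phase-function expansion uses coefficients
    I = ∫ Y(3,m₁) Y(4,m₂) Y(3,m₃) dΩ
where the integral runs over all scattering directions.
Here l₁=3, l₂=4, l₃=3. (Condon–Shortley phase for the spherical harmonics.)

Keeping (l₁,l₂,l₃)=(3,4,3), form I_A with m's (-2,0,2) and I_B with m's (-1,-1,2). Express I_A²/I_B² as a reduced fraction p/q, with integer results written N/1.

l's match ⇒ only the (l;m) 3-j factors differ between A and B.
A: triangle coeff Δ(3,4,3) = 1/34650; Σ_t [3,4]: t=3:−1/72 t=4:+1/576 = -7/576; (3j)²=7/198 [(3 4 3; -2 0 2)], sign=+1
B: triangle coeff Δ(3,4,3) = 1/34650; Σ_t [2,3]: t=2:+1/48 t=3:−1/144 = 1/72; (3j)²=16/693 [(3 4 3; -1 -1 2)], sign=-1
I_A²/I_B² = (7/198)/(16/693) = 49/32

49/32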